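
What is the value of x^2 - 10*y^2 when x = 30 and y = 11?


x^2 - d*y^2
= 30^2 - 10*11^2
= 900 - 1210
= -310

-310


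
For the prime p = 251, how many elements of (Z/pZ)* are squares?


For prime p, the number of non-zero quadratic residues is (p-1)/2.
= (251-1)/2
= 125

125


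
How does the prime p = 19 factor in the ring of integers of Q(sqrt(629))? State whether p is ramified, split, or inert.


K = Q(sqrt(629)). Since d mod 4 = 1, disc(K) = 629.
Check p | disc: 629 mod 19 = 2.
p does not divide disc. Compute Legendre symbol (d/p):
2^((19-1)/2) mod 19 = -1
(d/p) = -1, so p is inert: (p) stays prime with e=1, f=2, g=1.
Therefore p is inert.

inert


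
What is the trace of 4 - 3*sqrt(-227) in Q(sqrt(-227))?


Tr(a + b*sqrt(d)) = (a + b*sqrt(d)) + (a - b*sqrt(d)) = 2a
= 2 * (4)
= 8

8


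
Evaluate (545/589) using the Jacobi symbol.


Compute (545/589) via quadratic reciprocity:
  reciprocity: (545/589) -> +(589/545)
  reduce: (44/545)
  pull out 2: (2/545) = +1  (since 545 mod 8 = 1)
  pull out 2: (2/545) = +1  (since 545 mod 8 = 1)
  reciprocity: (11/545) -> +(545/11)
  reduce: (6/11)
  pull out 2: (2/11) = -1  (since 11 mod 8 = 3)
  reciprocity: (3/11) -> -(11/3)
  reduce: (2/3)
  pull out 2: (2/3) = -1  (since 3 mod 8 = 3)
  (1/3) = 1
Product of signs = -1

-1


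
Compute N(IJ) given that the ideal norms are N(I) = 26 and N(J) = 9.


N(IJ) = N(I) * N(J)
= 26 * 9
= 234

234


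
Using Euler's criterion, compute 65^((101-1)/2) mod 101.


p = 101 is prime and the exponent is (p-1)/2 = 50, so by Euler's criterion 65^50 = (65/101) = +1 or -1 mod 101.
Compute by square-and-multiply:
  50 = 32 + 16 + 2 (binary 110010)
  Repeated squaring mod 101: 65^1 = 65, 65^2 = 84, 65^4 = 87, 65^8 = 95, 65^16 = 36, 65^32 = 84
  65^50 = 65^32 * 65^16 * 65^2 = 84 * 36 * 84 mod 101
    84 * 36 = 3024 = 95 mod 101
    95 * 84 = 7980 = 1 mod 101
  65^50 = 1 mod 101
Result 1: 65 is a quadratic residue mod 101.
65^50 mod 101 = 1

1


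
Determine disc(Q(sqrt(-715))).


For K = Q(sqrt(d)) with d squarefree: disc(K) = d if d = 1 mod 4, and disc(K) = 4d if d = 2 or 3 mod 4.
Here d = -715, and d mod 4 = 1.
d = 1 mod 4 (O_K = Z[(1+sqrt(d))/2]), so disc(K) = d = -715

-715


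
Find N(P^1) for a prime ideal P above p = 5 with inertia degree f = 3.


N(P^a) = p^(a*f)
= 5^(1*3)
= 5^3
= 125

125


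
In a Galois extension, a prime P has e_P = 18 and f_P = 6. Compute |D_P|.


|D_P| = e * f
= 18 * 6
= 108

108


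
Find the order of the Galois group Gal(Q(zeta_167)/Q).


|Gal(Q(zeta_167)/Q)| = phi(167)
= 166

166


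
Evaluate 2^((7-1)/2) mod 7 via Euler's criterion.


p = 7 is prime and the exponent is (p-1)/2 = 3, so by Euler's criterion 2^3 = (2/7) = +1 or -1 mod 7.
Compute by square-and-multiply:
  3 = 2 + 1 (binary 11)
  Repeated squaring mod 7: 2^1 = 2, 2^2 = 4
  2^3 = 2^2 * 2^1 = 4 * 2 mod 7
    4 * 2 = 8 = 1 mod 7
  2^3 = 1 mod 7
Result 1: 2 is a quadratic residue mod 7.
2^3 mod 7 = 1

1


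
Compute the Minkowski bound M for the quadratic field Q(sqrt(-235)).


d = -235, d mod 4 = 1, so disc(K) = d = -235; |disc(K)| = 235
Imaginary quadratic field, so n = 2, s = r2 = 1, r1 = 0
M = (n!/n^n) * (4/pi)^s * sqrt(|disc(K)|) = (2!/2^2) * (4/pi)^1 * sqrt(235)
= 0.5 * 1.273240 * 15.329710
= 9.7592

9.7592


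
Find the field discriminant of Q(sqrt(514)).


For K = Q(sqrt(d)) with d squarefree: disc(K) = d if d = 1 mod 4, and disc(K) = 4d if d = 2 or 3 mod 4.
Here d = 514, and d mod 4 = 2.
d = 2 mod 4, not 1 (O_K = Z[sqrt(d)]), so disc(K) = 4d = 4 * (514) = 2056

2056


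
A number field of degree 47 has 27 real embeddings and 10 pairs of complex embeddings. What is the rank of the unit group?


By Dirichlet's unit theorem:
rank = r1 + r2 - 1
= 27 + 10 - 1
= 36

36


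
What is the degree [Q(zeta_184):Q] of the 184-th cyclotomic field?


The degree equals Euler's totient phi(184).
184 = 2^3 * 23
phi(184) = 88

88


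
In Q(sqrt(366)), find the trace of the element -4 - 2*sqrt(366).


Tr(a + b*sqrt(d)) = (a + b*sqrt(d)) + (a - b*sqrt(d)) = 2a
= 2 * (-4)
= -8

-8


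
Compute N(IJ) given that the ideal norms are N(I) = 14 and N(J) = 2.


N(IJ) = N(I) * N(J)
= 14 * 2
= 28

28


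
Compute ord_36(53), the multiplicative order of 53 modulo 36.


We want ord_36(53), the smallest k >= 1 with 53^k = 1 mod 36.
n = 36 = 2^2 * 3^2, phi(36) = 12; the order divides phi(n).
Divisors of 12: 1, 2, 3, 4, 6, 12
Repeated squaring mod 36: 53^1 = 17, 53^2 = 1, 53^4 = 1, 53^8 = 1
Test divisors in increasing order:
  k=1: 53^1 = 17 mod 36
  k=2: 53^2 = 1 mod 36  <- first divisor giving 1
Order = 2

2


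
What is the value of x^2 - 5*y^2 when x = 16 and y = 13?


x^2 - d*y^2
= 16^2 - 5*13^2
= 256 - 845
= -589

-589


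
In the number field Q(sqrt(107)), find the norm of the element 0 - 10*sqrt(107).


N(a + b*sqrt(d)) = a^2 - d*b^2
= (0)^2 - (107)*(-10)^2
= 0 - 10700
= -10700

-10700


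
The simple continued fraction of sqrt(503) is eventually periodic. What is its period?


Run the CF algorithm for sqrt(503).
a_0 = floor(sqrt(503)) = 22; set m_0=0, q_0=1.
Recurrence: m' = q*a - m,  q' = (d - m'^2)/q,  a' = floor((a_0 + m')/q').
  step 1: m=22, q=19, a=2
  step 2: m=16, q=13, a=2
  step 3: m=10, q=31, a=1
  step 4: m=21, q=2, a=21
  step 5: m=21, q=31, a=1
  step 6: m=10, q=13, a=2
  step 7: m=16, q=19, a=2
  step 8: m=22, q=1, a=44
a_8 = 2*a_0 = 44, so the period closes here.
sqrt(503) = [22; 2, 2, 1, 21, 1, 2, 2, 44]
Period length = 8

8


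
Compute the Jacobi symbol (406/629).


Compute (406/629) via quadratic reciprocity:
  pull out 2: (2/629) = -1  (since 629 mod 8 = 5)
  reciprocity: (203/629) -> +(629/203)
  reduce: (20/203)
  pull out 2: (2/203) = -1  (since 203 mod 8 = 3)
  pull out 2: (2/203) = -1  (since 203 mod 8 = 3)
  reciprocity: (5/203) -> +(203/5)
  reduce: (3/5)
  reciprocity: (3/5) -> +(5/3)
  reduce: (2/3)
  pull out 2: (2/3) = -1  (since 3 mod 8 = 3)
  (1/3) = 1
Product of signs = 1

1


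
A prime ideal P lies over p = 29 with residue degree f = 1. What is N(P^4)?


N(P^a) = p^(a*f)
= 29^(4*1)
= 29^4
= 707281

707281


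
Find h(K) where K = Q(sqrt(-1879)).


K = Q(sqrt(-1879)). d mod 4 = 1, so D = disc(K) = d = -1879
h(K) equals the number of primitive reduced positive-definite forms (a, b, c) = a*x^2 + b*x*y + c*y^2 with b^2 - 4ac = D,
where reduced means |b| <= a <= c, with b >= 0 whenever |b| = a or a = c, and primitive means gcd(a, b, c) = 1.
Reduced forces 3a^2 <= |D| = 1879, so 1 <= a <= 25; b must have the parity of D, and c = (b^2 - D)/(4a) must be an integer >= a.
Enumerate a = 1..25, b in [-a, a]:
  a=1: (1, 1, 470)  [1]
  a=2: (2, -1, 235), (2, 1, 235)  [2]
  a=3: none
  a=4: (4, -3, 118), (4, 3, 118)  [2]
  a=5: (5, -1, 94), (5, 1, 94)  [2]
  a=6: none
  a=7: (7, -5, 68), (7, 5, 68)  [2]
  a=8: (8, -3, 59), (8, 3, 59)  [2]
  a=9: none
  a=10: (10, -9, 49), (10, -1, 47), (10, 1, 47), (10, 9, 49)  [4]
  a=11..13: none
  a=14: (14, -9, 35), (14, -5, 34), (14, 5, 34), (14, 9, 35)  [4]
  a=15: none
  a=16: (16, -13, 32), (16, 13, 32)  [2]
  a=17: (17, -5, 28), (17, 5, 28)  [2]
  a=18..19: none
  a=20: (20, -19, 28), (20, -11, 25), (20, 11, 25), (20, 19, 28)  [4]
  a=21..25: none
Total reduced forms: 1 + 2 + 2 + 2 + 2 + 2 + 4 + 4 + 2 + 2 + 4 = 27
h = 27

27


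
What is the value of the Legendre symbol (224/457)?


p = 457 is prime, so compute (224/457) with the reciprocity algorithm (Jacobi-symbol steps: pull out 2s via (2/n), flip via reciprocity, reduce):
  pull out 2: (2/457) = +1  (since 457 mod 8 = 1)
  pull out 2: (2/457) = +1  (since 457 mod 8 = 1)
  pull out 2: (2/457) = +1  (since 457 mod 8 = 1)
  pull out 2: (2/457) = +1  (since 457 mod 8 = 1)
  pull out 2: (2/457) = +1  (since 457 mod 8 = 1)
  reciprocity: (7/457) -> +(457/7)
  reduce: (2/7)
  pull out 2: (2/7) = +1  (since 7 mod 8 = 7)
  (1/7) = 1
Product of signs = 1
(224/457) = 1

1


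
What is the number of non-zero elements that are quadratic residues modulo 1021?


For prime p, the number of non-zero quadratic residues is (p-1)/2.
= (1021-1)/2
= 510

510


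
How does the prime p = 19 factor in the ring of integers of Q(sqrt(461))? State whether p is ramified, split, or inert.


K = Q(sqrt(461)). Since d mod 4 = 1, disc(K) = 461.
Check p | disc: 461 mod 19 = 5.
p does not divide disc. Compute Legendre symbol (d/p):
5^((19-1)/2) mod 19 = 1
(d/p) = 1, so p splits: (p) = P*P' with e=1, f=1, g=2.
Therefore p is split.

split


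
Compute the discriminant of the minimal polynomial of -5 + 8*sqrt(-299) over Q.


The element -5 + 8*sqrt(-299) has minimal polynomial:
x^2 + 10*x + 19161
Discriminant = (10)^2 - 4*(19161)
= 100 - 76644
= -76544

-76544


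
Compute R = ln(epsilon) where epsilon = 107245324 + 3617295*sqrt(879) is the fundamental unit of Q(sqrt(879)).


epsilon = 107245324 + 3617295*sqrt(879)
= 2.1449e+08
R = ln(2.1449e+08)
= 19.1838

19.1838


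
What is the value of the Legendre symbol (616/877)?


p = 877 is prime, so compute (616/877) with the reciprocity algorithm (Jacobi-symbol steps: pull out 2s via (2/n), flip via reciprocity, reduce):
  pull out 2: (2/877) = -1  (since 877 mod 8 = 5)
  pull out 2: (2/877) = -1  (since 877 mod 8 = 5)
  pull out 2: (2/877) = -1  (since 877 mod 8 = 5)
  reciprocity: (77/877) -> +(877/77)
  reduce: (30/77)
  pull out 2: (2/77) = -1  (since 77 mod 8 = 5)
  reciprocity: (15/77) -> +(77/15)
  reduce: (2/15)
  pull out 2: (2/15) = +1  (since 15 mod 8 = 7)
  (1/15) = 1
Product of signs = 1
(616/877) = 1

1


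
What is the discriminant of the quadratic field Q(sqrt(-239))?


For K = Q(sqrt(d)) with d squarefree: disc(K) = d if d = 1 mod 4, and disc(K) = 4d if d = 2 or 3 mod 4.
Here d = -239, and d mod 4 = 1.
d = 1 mod 4 (O_K = Z[(1+sqrt(d))/2]), so disc(K) = d = -239

-239


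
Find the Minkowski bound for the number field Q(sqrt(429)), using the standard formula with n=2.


d = 429, d mod 4 = 1, so disc(K) = d = 429; |disc(K)| = 429
Real quadratic field, so n = 2, s = r2 = 0, r1 = 2
M = (n!/n^n) * (4/pi)^s * sqrt(|disc(K)|) = (2!/2^2) * (4/pi)^0 * sqrt(429)
= 0.5 * 1.000000 * 20.712315
= 10.3562

10.3562


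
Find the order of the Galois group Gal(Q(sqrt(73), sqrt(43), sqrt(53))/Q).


The 3 square roots of distinct primes are multiplicatively independent over Q,
so [K:Q] = 2^3 and Gal(K/Q) is isomorphic to (Z/2Z)^3.
|Gal| = 2^3 = 8

8


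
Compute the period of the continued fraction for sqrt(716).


Run the CF algorithm for sqrt(716).
a_0 = floor(sqrt(716)) = 26; set m_0=0, q_0=1.
Recurrence: m' = q*a - m,  q' = (d - m'^2)/q,  a' = floor((a_0 + m')/q').
  step 1: m=26, q=40, a=1
  step 2: m=14, q=13, a=3
  step 3: m=25, q=7, a=7
  step 4: m=24, q=20, a=2
  step 5: m=16, q=23, a=1
  step 6: m=7, q=29, a=1
  step 7: m=22, q=8, a=6
  step 8: m=26, q=5, a=10
  step 9: m=24, q=28, a=1
  step 10: m=4, q=25, a=1
  step 11: m=21, q=11, a=4
  step 12: m=23, q=17, a=2
  step 13: m=11, q=35, a=1
  step 14: m=24, q=4, a=12
  step 15: m=24, q=35, a=1
  step 16: m=11, q=17, a=2
  step 17: m=23, q=11, a=4
  step 18: m=21, q=25, a=1
  step 19: m=4, q=28, a=1
  step 20: m=24, q=5, a=10
  step 21: m=26, q=8, a=6
  step 22: m=22, q=29, a=1
  step 23: m=7, q=23, a=1
  step 24: m=16, q=20, a=2
  step 25: m=24, q=7, a=7
  step 26: m=25, q=13, a=3
  step 27: m=14, q=40, a=1
  step 28: m=26, q=1, a=52
a_28 = 2*a_0 = 52, so the period closes here.
sqrt(716) = [26; 1, 3, 7, 2, 1, 1, 6, 10, 1, 1, 4, 2, 1, 12, 1, 2, 4, 1, 1, 10, 6, 1, 1, 2, 7, 3, 1, 52]
Period length = 28

28


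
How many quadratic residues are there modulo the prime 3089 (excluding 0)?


For prime p, the number of non-zero quadratic residues is (p-1)/2.
= (3089-1)/2
= 1544

1544


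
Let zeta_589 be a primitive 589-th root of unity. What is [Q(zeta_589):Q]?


The degree equals Euler's totient phi(589).
589 = 19 * 31
phi(589) = 540

540


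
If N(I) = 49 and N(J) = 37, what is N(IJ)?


N(IJ) = N(I) * N(J)
= 49 * 37
= 1813

1813


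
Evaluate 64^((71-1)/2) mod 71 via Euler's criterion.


p = 71 is prime and the exponent is (p-1)/2 = 35, so by Euler's criterion 64^35 = (64/71) = +1 or -1 mod 71.
Compute by square-and-multiply:
  35 = 32 + 2 + 1 (binary 100011)
  Repeated squaring mod 71: 64^1 = 64, 64^2 = 49, 64^4 = 58, 64^8 = 27, 64^16 = 19, 64^32 = 6
  64^35 = 64^32 * 64^2 * 64^1 = 6 * 49 * 64 mod 71
    6 * 49 = 294 = 10 mod 71
    10 * 64 = 640 = 1 mod 71
  64^35 = 1 mod 71
Result 1: 64 is a quadratic residue mod 71.
64^35 mod 71 = 1

1


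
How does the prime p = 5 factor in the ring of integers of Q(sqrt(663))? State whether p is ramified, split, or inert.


K = Q(sqrt(663)). Since d mod 4 = 3, disc(K) = 2652.
Check p | disc: 2652 mod 5 = 2.
p does not divide disc. Compute Legendre symbol (d/p):
3^((5-1)/2) mod 5 = -1
(d/p) = -1, so p is inert: (p) stays prime with e=1, f=2, g=1.
Therefore p is inert.

inert


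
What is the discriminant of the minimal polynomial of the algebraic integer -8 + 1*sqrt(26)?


The element -8 + 1*sqrt(26) has minimal polynomial:
x^2 + 16*x + 38
Discriminant = (16)^2 - 4*(38)
= 256 - 152
= 104

104


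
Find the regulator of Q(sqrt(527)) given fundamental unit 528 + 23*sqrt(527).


epsilon = 528 + 23*sqrt(527)
= 1055.9991
R = ln(1055.9991)
= 6.9622

6.9622


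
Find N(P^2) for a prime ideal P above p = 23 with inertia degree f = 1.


N(P^a) = p^(a*f)
= 23^(2*1)
= 23^2
= 529

529


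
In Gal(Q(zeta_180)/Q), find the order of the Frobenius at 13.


The Frobenius at p in Gal(Q(zeta_n)/Q) = (Z/nZ)* is the class of p, so its order is ord_180(13), the smallest k >= 1 with 13^k = 1 mod 180.
n = 180 = 2^2 * 3^2 * 5, phi(180) = 48; the order divides phi(n).
Divisors of 48: 1, 2, 3, 4, 6, 8, 12, 16, 24, 48
Repeated squaring mod 180: 13^1 = 13, 13^2 = 169, 13^4 = 121, 13^8 = 61, 13^16 = 121, 13^32 = 61
Test divisors in increasing order:
  k=1: 13^1 = 13 mod 180
  k=2: 13^2 = 169 mod 180
  k=3: 13^3 = 169 * 13 = 37 mod 180
  k=4: 13^4 = 121 mod 180
  k=6: 13^6 = 121 * 169 = 109 mod 180
  k=8: 13^8 = 61 mod 180
  k=12: 13^12 = 61 * 121 = 1 mod 180  <- first divisor giving 1
Order = 12

12


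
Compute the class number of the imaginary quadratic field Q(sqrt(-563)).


K = Q(sqrt(-563)). d mod 4 = 1, so D = disc(K) = d = -563
h(K) equals the number of primitive reduced positive-definite forms (a, b, c) = a*x^2 + b*x*y + c*y^2 with b^2 - 4ac = D,
where reduced means |b| <= a <= c, with b >= 0 whenever |b| = a or a = c, and primitive means gcd(a, b, c) = 1.
Reduced forces 3a^2 <= |D| = 563, so 1 <= a <= 13; b must have the parity of D, and c = (b^2 - D)/(4a) must be an integer >= a.
Enumerate a = 1..13, b in [-a, a]:
  a=1: (1, 1, 141)  [1]
  a=2: none
  a=3: (3, -1, 47), (3, 1, 47)  [2]
  a=4..6: none
  a=7: (7, -5, 21), (7, 5, 21)  [2]
  a=8: none
  a=9: (9, -7, 17), (9, 7, 17)  [2]
  a=10: none
  a=11: (11, -3, 13), (11, 3, 13)  [2]
  a=12..13: none
Total reduced forms: 1 + 2 + 2 + 2 + 2 = 9
h = 9

9


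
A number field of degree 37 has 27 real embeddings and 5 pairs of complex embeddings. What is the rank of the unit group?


By Dirichlet's unit theorem:
rank = r1 + r2 - 1
= 27 + 5 - 1
= 31

31


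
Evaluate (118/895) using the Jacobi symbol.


Compute (118/895) via quadratic reciprocity:
  pull out 2: (2/895) = +1  (since 895 mod 8 = 7)
  reciprocity: (59/895) -> -(895/59)
  reduce: (10/59)
  pull out 2: (2/59) = -1  (since 59 mod 8 = 3)
  reciprocity: (5/59) -> +(59/5)
  reduce: (4/5)
  pull out 2: (2/5) = -1  (since 5 mod 8 = 5)
  pull out 2: (2/5) = -1  (since 5 mod 8 = 5)
  (1/5) = 1
Product of signs = 1

1


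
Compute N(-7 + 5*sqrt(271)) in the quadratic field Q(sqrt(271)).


N(a + b*sqrt(d)) = a^2 - d*b^2
= (-7)^2 - (271)*(5)^2
= 49 - 6775
= -6726

-6726


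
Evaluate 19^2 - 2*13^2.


x^2 - d*y^2
= 19^2 - 2*13^2
= 361 - 338
= 23

23


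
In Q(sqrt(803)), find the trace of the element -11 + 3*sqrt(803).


Tr(a + b*sqrt(d)) = (a + b*sqrt(d)) + (a - b*sqrt(d)) = 2a
= 2 * (-11)
= -22

-22


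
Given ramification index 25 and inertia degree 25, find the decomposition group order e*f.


|D_P| = e * f
= 25 * 25
= 625

625


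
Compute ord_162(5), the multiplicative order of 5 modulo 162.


We want ord_162(5), the smallest k >= 1 with 5^k = 1 mod 162.
n = 162 = 2 * 3^4, phi(162) = 54; the order divides phi(n).
Divisors of 54: 1, 2, 3, 6, 9, 18, 27, 54
Repeated squaring mod 162: 5^1 = 5, 5^2 = 25, 5^4 = 139, 5^8 = 43, 5^16 = 67, 5^32 = 115
Test divisors in increasing order:
  k=1: 5^1 = 5 mod 162
  k=2: 5^2 = 25 mod 162
  k=3: 5^3 = 25 * 5 = 125 mod 162
  k=6: 5^6 = 139 * 25 = 73 mod 162
  k=9: 5^9 = 43 * 5 = 53 mod 162
  k=18: 5^18 = 67 * 25 = 55 mod 162
  k=27: 5^27 = 67 * 43 * 25 * 5 = 161 mod 162
  k=54: 5^54 = 115 * 67 * 139 * 25 = 1 mod 162  <- first divisor giving 1
Order = 54

54


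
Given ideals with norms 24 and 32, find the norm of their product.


N(IJ) = N(I) * N(J)
= 24 * 32
= 768

768


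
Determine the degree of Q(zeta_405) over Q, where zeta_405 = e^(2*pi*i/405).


The degree equals Euler's totient phi(405).
405 = 3^4 * 5
phi(405) = 216

216


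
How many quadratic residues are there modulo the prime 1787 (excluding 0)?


For prime p, the number of non-zero quadratic residues is (p-1)/2.
= (1787-1)/2
= 893

893


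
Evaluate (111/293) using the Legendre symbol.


p = 293 is prime, so compute (111/293) with the reciprocity algorithm (Jacobi-symbol steps: pull out 2s via (2/n), flip via reciprocity, reduce):
  reciprocity: (111/293) -> +(293/111)
  reduce: (71/111)
  reciprocity: (71/111) -> -(111/71)
  reduce: (40/71)
  pull out 2: (2/71) = +1  (since 71 mod 8 = 7)
  pull out 2: (2/71) = +1  (since 71 mod 8 = 7)
  pull out 2: (2/71) = +1  (since 71 mod 8 = 7)
  reciprocity: (5/71) -> +(71/5)
  reduce: (1/5)
  (1/5) = 1
Product of signs = -1
(111/293) = -1

-1


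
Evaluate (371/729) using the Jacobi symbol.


Compute (371/729) via quadratic reciprocity:
  reciprocity: (371/729) -> +(729/371)
  reduce: (358/371)
  pull out 2: (2/371) = -1  (since 371 mod 8 = 3)
  reciprocity: (179/371) -> -(371/179)
  reduce: (13/179)
  reciprocity: (13/179) -> +(179/13)
  reduce: (10/13)
  pull out 2: (2/13) = -1  (since 13 mod 8 = 5)
  reciprocity: (5/13) -> +(13/5)
  reduce: (3/5)
  reciprocity: (3/5) -> +(5/3)
  reduce: (2/3)
  pull out 2: (2/3) = -1  (since 3 mod 8 = 3)
  (1/3) = 1
Product of signs = 1

1


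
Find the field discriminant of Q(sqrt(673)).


For K = Q(sqrt(d)) with d squarefree: disc(K) = d if d = 1 mod 4, and disc(K) = 4d if d = 2 or 3 mod 4.
Here d = 673, and d mod 4 = 1.
d = 1 mod 4 (O_K = Z[(1+sqrt(d))/2]), so disc(K) = d = 673

673


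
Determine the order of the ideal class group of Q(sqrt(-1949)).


K = Q(sqrt(-1949)). d mod 4 = 3, so D = disc(K) = 4d = -7796
h(K) equals the number of primitive reduced positive-definite forms (a, b, c) = a*x^2 + b*x*y + c*y^2 with b^2 - 4ac = D,
where reduced means |b| <= a <= c, with b >= 0 whenever |b| = a or a = c, and primitive means gcd(a, b, c) = 1.
Reduced forces 3a^2 <= |D| = 7796, so 1 <= a <= 50; b must have the parity of D, and c = (b^2 - D)/(4a) must be an integer >= a.
Enumerate a = 1..50, b in [-a, a]:
  a=1: (1, 0, 1949)  [1]
  a=2: (2, 2, 975)  [1]
  a=3: (3, -2, 650), (3, 2, 650)  [2]
  a=4: none
  a=5: (5, -2, 390), (5, 2, 390)  [2]
  a=6: (6, -2, 325), (6, 2, 325)  [2]
  a=7: (7, -4, 279), (7, 4, 279)  [2]
  a=8: none
  a=9: (9, -4, 217), (9, 4, 217)  [2]
  a=10: (10, -2, 195), (10, 2, 195)  [2]
  a=11: (11, -6, 178), (11, 6, 178)  [2]
  a=12: none
  a=13: (13, -2, 150), (13, 2, 150)  [2]
  a=14: (14, -10, 141), (14, 10, 141)  [2]
  a=15: (15, -8, 131), (15, -2, 130), (15, 2, 130), (15, 8, 131)  [4]
  a=16..17: none
  a=18: (18, -14, 111), (18, 14, 111)  [2]
  a=19..20: none
  a=21: (21, -10, 94), (21, -4, 93), (21, 4, 93), (21, 10, 94)  [4]
  a=22: (22, -6, 89), (22, 6, 89)  [2]
  a=23: (23, -22, 90), (23, 22, 90)  [2]
  a=24: none
  a=25: (25, -2, 78), (25, 2, 78)  [2]
  a=26: (26, -2, 75), (26, 2, 75)  [2]
  a=27: (27, -14, 74), (27, 14, 74)  [2]
  a=28: none
  a=29: (29, -18, 70), (29, 18, 70)  [2]
  a=30: (30, -22, 69), (30, -2, 65), (30, 2, 65), (30, 22, 69)  [4]
  a=31: (31, -4, 63), (31, 4, 63)  [2]
  a=32: none
  a=33: (33, -28, 65), (33, -16, 61), (33, 16, 61), (33, 28, 65)  [4]
  a=34: none
  a=35: (35, -32, 63), (35, -18, 58), (35, 18, 58), (35, 32, 63)  [4]
  a=36: none
  a=37: (37, -14, 54), (37, 14, 54)  [2]
  a=38: none
  a=39: (39, -28, 55), (39, -2, 50), (39, 2, 50), (39, 28, 55)  [4]
  a=40..41: none
  a=42: (42, -38, 55), (42, -10, 47), (42, 10, 47), (42, 38, 55)  [4]
  a=43..44: none
  a=45: (45, -32, 49), (45, -22, 46), (45, 22, 46), (45, 32, 49)  [4]
  a=46..50: none
Total reduced forms: 1 + 1 + 2 + 2 + 2 + 2 + 2 + 2 + 2 + 2 + 2 + 4 + 2 + 4 + 2 + 2 + 2 + 2 + 2 + 2 + 4 + 2 + 4 + 4 + 2 + 4 + 4 + 4 = 70
h = 70

70


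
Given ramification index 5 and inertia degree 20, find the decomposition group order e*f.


|D_P| = e * f
= 5 * 20
= 100

100


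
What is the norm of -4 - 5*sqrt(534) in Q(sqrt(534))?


N(a + b*sqrt(d)) = a^2 - d*b^2
= (-4)^2 - (534)*(-5)^2
= 16 - 13350
= -13334

-13334


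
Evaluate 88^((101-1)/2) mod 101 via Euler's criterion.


p = 101 is prime and the exponent is (p-1)/2 = 50, so by Euler's criterion 88^50 = (88/101) = +1 or -1 mod 101.
Compute by square-and-multiply:
  50 = 32 + 16 + 2 (binary 110010)
  Repeated squaring mod 101: 88^1 = 88, 88^2 = 68, 88^4 = 79, 88^8 = 80, 88^16 = 37, 88^32 = 56
  88^50 = 88^32 * 88^16 * 88^2 = 56 * 37 * 68 mod 101
    56 * 37 = 2072 = 52 mod 101
    52 * 68 = 3536 = 1 mod 101
  88^50 = 1 mod 101
Result 1: 88 is a quadratic residue mod 101.
88^50 mod 101 = 1

1


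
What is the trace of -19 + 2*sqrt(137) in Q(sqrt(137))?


Tr(a + b*sqrt(d)) = (a + b*sqrt(d)) + (a - b*sqrt(d)) = 2a
= 2 * (-19)
= -38

-38


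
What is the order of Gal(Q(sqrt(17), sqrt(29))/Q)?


The 2 square roots of distinct primes are multiplicatively independent over Q,
so [K:Q] = 2^2 and Gal(K/Q) is isomorphic to (Z/2Z)^2.
|Gal| = 2^2 = 4

4


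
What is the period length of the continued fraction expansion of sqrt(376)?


Run the CF algorithm for sqrt(376).
a_0 = floor(sqrt(376)) = 19; set m_0=0, q_0=1.
Recurrence: m' = q*a - m,  q' = (d - m'^2)/q,  a' = floor((a_0 + m')/q').
  step 1: m=19, q=15, a=2
  step 2: m=11, q=17, a=1
  step 3: m=6, q=20, a=1
  step 4: m=14, q=9, a=3
  step 5: m=13, q=23, a=1
  step 6: m=10, q=12, a=2
  step 7: m=14, q=15, a=2
  step 8: m=16, q=8, a=4
  step 9: m=16, q=15, a=2
  step 10: m=14, q=12, a=2
  step 11: m=10, q=23, a=1
  step 12: m=13, q=9, a=3
  step 13: m=14, q=20, a=1
  step 14: m=6, q=17, a=1
  step 15: m=11, q=15, a=2
  step 16: m=19, q=1, a=38
a_16 = 2*a_0 = 38, so the period closes here.
sqrt(376) = [19; 2, 1, 1, 3, 1, 2, 2, 4, 2, 2, 1, 3, 1, 1, 2, 38]
Period length = 16

16


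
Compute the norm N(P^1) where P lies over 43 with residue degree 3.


N(P^a) = p^(a*f)
= 43^(1*3)
= 43^3
= 79507

79507


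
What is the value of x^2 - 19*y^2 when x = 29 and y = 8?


x^2 - d*y^2
= 29^2 - 19*8^2
= 841 - 1216
= -375

-375


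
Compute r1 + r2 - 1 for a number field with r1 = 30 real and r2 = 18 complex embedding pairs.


By Dirichlet's unit theorem:
rank = r1 + r2 - 1
= 30 + 18 - 1
= 47

47


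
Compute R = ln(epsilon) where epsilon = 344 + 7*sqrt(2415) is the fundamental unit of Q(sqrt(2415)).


epsilon = 344 + 7*sqrt(2415)
= 687.9985
R = ln(687.9985)
= 6.5338

6.5338


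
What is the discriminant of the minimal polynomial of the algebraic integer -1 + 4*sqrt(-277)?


The element -1 + 4*sqrt(-277) has minimal polynomial:
x^2 + 2*x + 4433
Discriminant = (2)^2 - 4*(4433)
= 4 - 17732
= -17728

-17728


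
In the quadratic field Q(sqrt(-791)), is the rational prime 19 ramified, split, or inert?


K = Q(sqrt(-791)). Since d mod 4 = 1, disc(K) = -791.
Check p | disc: -791 mod 19 = 7.
p does not divide disc. Compute Legendre symbol (d/p):
7^((19-1)/2) mod 19 = 1
(d/p) = 1, so p splits: (p) = P*P' with e=1, f=1, g=2.
Therefore p is split.

split


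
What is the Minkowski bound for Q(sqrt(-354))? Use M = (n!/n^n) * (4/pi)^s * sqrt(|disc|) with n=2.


d = -354, d mod 4 = 2, so disc(K) = 4d = -1416; |disc(K)| = 1416
Imaginary quadratic field, so n = 2, s = r2 = 1, r1 = 0
M = (n!/n^n) * (4/pi)^s * sqrt(|disc(K)|) = (2!/2^2) * (4/pi)^1 * sqrt(1416)
= 0.5 * 1.273240 * 37.629775
= 23.9559

23.9559


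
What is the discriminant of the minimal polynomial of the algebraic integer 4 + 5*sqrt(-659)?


The element 4 + 5*sqrt(-659) has minimal polynomial:
x^2 - 8*x + 16491
Discriminant = (-8)^2 - 4*(16491)
= 64 - 65964
= -65900

-65900


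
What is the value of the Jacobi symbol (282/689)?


Compute (282/689) via quadratic reciprocity:
  pull out 2: (2/689) = +1  (since 689 mod 8 = 1)
  reciprocity: (141/689) -> +(689/141)
  reduce: (125/141)
  reciprocity: (125/141) -> +(141/125)
  reduce: (16/125)
  pull out 2: (2/125) = -1  (since 125 mod 8 = 5)
  pull out 2: (2/125) = -1  (since 125 mod 8 = 5)
  pull out 2: (2/125) = -1  (since 125 mod 8 = 5)
  pull out 2: (2/125) = -1  (since 125 mod 8 = 5)
  (1/125) = 1
Product of signs = 1

1


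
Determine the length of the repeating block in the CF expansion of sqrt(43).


Run the CF algorithm for sqrt(43).
a_0 = floor(sqrt(43)) = 6; set m_0=0, q_0=1.
Recurrence: m' = q*a - m,  q' = (d - m'^2)/q,  a' = floor((a_0 + m')/q').
  step 1: m=6, q=7, a=1
  step 2: m=1, q=6, a=1
  step 3: m=5, q=3, a=3
  step 4: m=4, q=9, a=1
  step 5: m=5, q=2, a=5
  step 6: m=5, q=9, a=1
  step 7: m=4, q=3, a=3
  step 8: m=5, q=6, a=1
  step 9: m=1, q=7, a=1
  step 10: m=6, q=1, a=12
a_10 = 2*a_0 = 12, so the period closes here.
sqrt(43) = [6; 1, 1, 3, 1, 5, 1, 3, 1, 1, 12]
Period length = 10

10


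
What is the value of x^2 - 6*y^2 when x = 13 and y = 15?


x^2 - d*y^2
= 13^2 - 6*15^2
= 169 - 1350
= -1181

-1181


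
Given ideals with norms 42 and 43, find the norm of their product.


N(IJ) = N(I) * N(J)
= 42 * 43
= 1806

1806


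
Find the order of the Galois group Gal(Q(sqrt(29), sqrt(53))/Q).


The 2 square roots of distinct primes are multiplicatively independent over Q,
so [K:Q] = 2^2 and Gal(K/Q) is isomorphic to (Z/2Z)^2.
|Gal| = 2^2 = 4

4


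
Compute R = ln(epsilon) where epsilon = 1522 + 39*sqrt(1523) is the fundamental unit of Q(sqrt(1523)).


epsilon = 1522 + 39*sqrt(1523)
= 3043.9997
R = ln(3043.9997)
= 8.0209

8.0209


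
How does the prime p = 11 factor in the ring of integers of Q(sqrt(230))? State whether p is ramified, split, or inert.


K = Q(sqrt(230)). Since d mod 4 = 2, disc(K) = 920.
Check p | disc: 920 mod 11 = 7.
p does not divide disc. Compute Legendre symbol (d/p):
10^((11-1)/2) mod 11 = -1
(d/p) = -1, so p is inert: (p) stays prime with e=1, f=2, g=1.
Therefore p is inert.

inert


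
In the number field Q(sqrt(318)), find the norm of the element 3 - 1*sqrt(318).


N(a + b*sqrt(d)) = a^2 - d*b^2
= (3)^2 - (318)*(-1)^2
= 9 - 318
= -309

-309


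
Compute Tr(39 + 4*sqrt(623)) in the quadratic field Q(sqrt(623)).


Tr(a + b*sqrt(d)) = (a + b*sqrt(d)) + (a - b*sqrt(d)) = 2a
= 2 * (39)
= 78

78


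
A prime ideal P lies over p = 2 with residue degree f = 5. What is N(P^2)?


N(P^a) = p^(a*f)
= 2^(2*5)
= 2^10
= 1024

1024


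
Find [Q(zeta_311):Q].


The degree equals Euler's totient phi(311).
311 = 311
phi(311) = 310

310


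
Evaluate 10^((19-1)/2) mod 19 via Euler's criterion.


p = 19 is prime and the exponent is (p-1)/2 = 9, so by Euler's criterion 10^9 = (10/19) = +1 or -1 mod 19.
Compute by square-and-multiply:
  9 = 8 + 1 (binary 1001)
  Repeated squaring mod 19: 10^1 = 10, 10^2 = 5, 10^4 = 6, 10^8 = 17
  10^9 = 10^8 * 10^1 = 17 * 10 mod 19
    17 * 10 = 170 = 18 mod 19
  10^9 = 18 mod 19
Result 18 = p - 1 = -1 mod 19: 10 is a quadratic non-residue mod 19. As a residue in [0, p-1] the value is 18.
10^9 mod 19 = 18

18


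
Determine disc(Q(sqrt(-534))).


For K = Q(sqrt(d)) with d squarefree: disc(K) = d if d = 1 mod 4, and disc(K) = 4d if d = 2 or 3 mod 4.
Here d = -534, and d mod 4 = 2.
d = 2 mod 4, not 1 (O_K = Z[sqrt(d)]), so disc(K) = 4d = 4 * (-534) = -2136

-2136


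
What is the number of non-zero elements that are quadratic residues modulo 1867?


For prime p, the number of non-zero quadratic residues is (p-1)/2.
= (1867-1)/2
= 933

933


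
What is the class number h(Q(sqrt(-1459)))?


K = Q(sqrt(-1459)). d mod 4 = 1, so D = disc(K) = d = -1459
h(K) equals the number of primitive reduced positive-definite forms (a, b, c) = a*x^2 + b*x*y + c*y^2 with b^2 - 4ac = D,
where reduced means |b| <= a <= c, with b >= 0 whenever |b| = a or a = c, and primitive means gcd(a, b, c) = 1.
Reduced forces 3a^2 <= |D| = 1459, so 1 <= a <= 22; b must have the parity of D, and c = (b^2 - D)/(4a) must be an integer >= a.
Enumerate a = 1..22, b in [-a, a]:
  a=1: (1, 1, 365)  [1]
  a=2..4: none
  a=5: (5, -1, 73), (5, 1, 73)  [2]
  a=6: none
  a=7: (7, -5, 53), (7, 5, 53)  [2]
  a=8..10: none
  a=11: (11, -9, 35), (11, 9, 35)  [2]
  a=12: none
  a=13: (13, -7, 29), (13, 7, 29)  [2]
  a=14..18: none
  a=19: (19, -17, 23), (19, 17, 23)  [2]
  a=20..22: none
Total reduced forms: 1 + 2 + 2 + 2 + 2 + 2 = 11
h = 11

11


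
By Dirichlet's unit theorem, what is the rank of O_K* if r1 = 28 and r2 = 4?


By Dirichlet's unit theorem:
rank = r1 + r2 - 1
= 28 + 4 - 1
= 31

31


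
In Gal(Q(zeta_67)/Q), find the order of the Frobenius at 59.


The Frobenius at p in Gal(Q(zeta_n)/Q) = (Z/nZ)* is the class of p, so its order is ord_67(59), the smallest k >= 1 with 59^k = 1 mod 67.
n = 67 = 67, phi(67) = 66; the order divides phi(n).
Divisors of 66: 1, 2, 3, 6, 11, 22, 33, 66
Repeated squaring mod 67: 59^1 = 59, 59^2 = 64, 59^4 = 9, 59^8 = 14, 59^16 = 62, 59^32 = 25, 59^64 = 22
Test divisors in increasing order:
  k=1: 59^1 = 59 mod 67
  k=2: 59^2 = 64 mod 67
  k=3: 59^3 = 64 * 59 = 24 mod 67
  k=6: 59^6 = 9 * 64 = 40 mod 67
  k=11: 59^11 = 14 * 64 * 59 = 1 mod 67  <- first divisor giving 1
Order = 11

11


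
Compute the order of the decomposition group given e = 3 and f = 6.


|D_P| = e * f
= 3 * 6
= 18

18


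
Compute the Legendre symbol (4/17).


p = 17 is prime, so compute (4/17) with the reciprocity algorithm (Jacobi-symbol steps: pull out 2s via (2/n), flip via reciprocity, reduce):
  pull out 2: (2/17) = +1  (since 17 mod 8 = 1)
  pull out 2: (2/17) = +1  (since 17 mod 8 = 1)
  (1/17) = 1
Product of signs = 1
(4/17) = 1

1


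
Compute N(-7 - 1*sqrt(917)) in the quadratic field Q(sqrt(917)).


N(a + b*sqrt(d)) = a^2 - d*b^2
= (-7)^2 - (917)*(-1)^2
= 49 - 917
= -868

-868


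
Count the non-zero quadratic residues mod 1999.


For prime p, the number of non-zero quadratic residues is (p-1)/2.
= (1999-1)/2
= 999

999


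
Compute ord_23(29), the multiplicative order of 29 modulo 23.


We want ord_23(29), the smallest k >= 1 with 29^k = 1 mod 23.
n = 23 = 23, phi(23) = 22; the order divides phi(n).
Divisors of 22: 1, 2, 11, 22
Repeated squaring mod 23: 29^1 = 6, 29^2 = 13, 29^4 = 8, 29^8 = 18, 29^16 = 2
Test divisors in increasing order:
  k=1: 29^1 = 6 mod 23
  k=2: 29^2 = 13 mod 23
  k=11: 29^11 = 18 * 13 * 6 = 1 mod 23  <- first divisor giving 1
Order = 11

11


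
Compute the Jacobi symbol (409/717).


Compute (409/717) via quadratic reciprocity:
  reciprocity: (409/717) -> +(717/409)
  reduce: (308/409)
  pull out 2: (2/409) = +1  (since 409 mod 8 = 1)
  pull out 2: (2/409) = +1  (since 409 mod 8 = 1)
  reciprocity: (77/409) -> +(409/77)
  reduce: (24/77)
  pull out 2: (2/77) = -1  (since 77 mod 8 = 5)
  pull out 2: (2/77) = -1  (since 77 mod 8 = 5)
  pull out 2: (2/77) = -1  (since 77 mod 8 = 5)
  reciprocity: (3/77) -> +(77/3)
  reduce: (2/3)
  pull out 2: (2/3) = -1  (since 3 mod 8 = 3)
  (1/3) = 1
Product of signs = 1

1


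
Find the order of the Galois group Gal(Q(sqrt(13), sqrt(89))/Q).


The 2 square roots of distinct primes are multiplicatively independent over Q,
so [K:Q] = 2^2 and Gal(K/Q) is isomorphic to (Z/2Z)^2.
|Gal| = 2^2 = 4

4


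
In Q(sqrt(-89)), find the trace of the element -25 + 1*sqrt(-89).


Tr(a + b*sqrt(d)) = (a + b*sqrt(d)) + (a - b*sqrt(d)) = 2a
= 2 * (-25)
= -50

-50


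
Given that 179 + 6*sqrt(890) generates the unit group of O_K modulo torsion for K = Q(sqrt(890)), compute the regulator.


epsilon = 179 + 6*sqrt(890)
= 357.9972
R = ln(357.9972)
= 5.8805

5.8805


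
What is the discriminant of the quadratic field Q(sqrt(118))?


For K = Q(sqrt(d)) with d squarefree: disc(K) = d if d = 1 mod 4, and disc(K) = 4d if d = 2 or 3 mod 4.
Here d = 118, and d mod 4 = 2.
d = 2 mod 4, not 1 (O_K = Z[sqrt(d)]), so disc(K) = 4d = 4 * (118) = 472

472


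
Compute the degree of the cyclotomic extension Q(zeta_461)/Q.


The degree equals Euler's totient phi(461).
461 = 461
phi(461) = 460

460


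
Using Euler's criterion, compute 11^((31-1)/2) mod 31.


p = 31 is prime and the exponent is (p-1)/2 = 15, so by Euler's criterion 11^15 = (11/31) = +1 or -1 mod 31.
Compute by square-and-multiply:
  15 = 8 + 4 + 2 + 1 (binary 1111)
  Repeated squaring mod 31: 11^1 = 11, 11^2 = 28, 11^4 = 9, 11^8 = 19
  11^15 = 11^8 * 11^4 * 11^2 * 11^1 = 19 * 9 * 28 * 11 mod 31
    19 * 9 = 171 = 16 mod 31
    16 * 28 = 448 = 14 mod 31
    14 * 11 = 154 = 30 mod 31
  11^15 = 30 mod 31
Result 30 = p - 1 = -1 mod 31: 11 is a quadratic non-residue mod 31. As a residue in [0, p-1] the value is 30.
11^15 mod 31 = 30

30


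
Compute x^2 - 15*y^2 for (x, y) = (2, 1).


x^2 - d*y^2
= 2^2 - 15*1^2
= 4 - 15
= -11

-11


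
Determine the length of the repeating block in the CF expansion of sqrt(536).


Run the CF algorithm for sqrt(536).
a_0 = floor(sqrt(536)) = 23; set m_0=0, q_0=1.
Recurrence: m' = q*a - m,  q' = (d - m'^2)/q,  a' = floor((a_0 + m')/q').
  step 1: m=23, q=7, a=6
  step 2: m=19, q=25, a=1
  step 3: m=6, q=20, a=1
  step 4: m=14, q=17, a=2
  step 5: m=20, q=8, a=5
  step 6: m=20, q=17, a=2
  step 7: m=14, q=20, a=1
  step 8: m=6, q=25, a=1
  step 9: m=19, q=7, a=6
  step 10: m=23, q=1, a=46
a_10 = 2*a_0 = 46, so the period closes here.
sqrt(536) = [23; 6, 1, 1, 2, 5, 2, 1, 1, 6, 46]
Period length = 10

10


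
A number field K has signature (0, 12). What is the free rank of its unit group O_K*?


By Dirichlet's unit theorem:
rank = r1 + r2 - 1
= 0 + 12 - 1
= 11

11


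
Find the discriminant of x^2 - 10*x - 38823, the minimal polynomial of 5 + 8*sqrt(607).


The element 5 + 8*sqrt(607) has minimal polynomial:
x^2 - 10*x - 38823
Discriminant = (-10)^2 - 4*(-38823)
= 100 + 155292
= 155392

155392


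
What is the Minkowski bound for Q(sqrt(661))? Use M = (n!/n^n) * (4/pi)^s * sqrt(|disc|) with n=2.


d = 661, d mod 4 = 1, so disc(K) = d = 661; |disc(K)| = 661
Real quadratic field, so n = 2, s = r2 = 0, r1 = 2
M = (n!/n^n) * (4/pi)^s * sqrt(|disc(K)|) = (2!/2^2) * (4/pi)^0 * sqrt(661)
= 0.5 * 1.000000 * 25.709920
= 12.8550

12.8550


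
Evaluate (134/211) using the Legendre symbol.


p = 211 is prime, so compute (134/211) with the reciprocity algorithm (Jacobi-symbol steps: pull out 2s via (2/n), flip via reciprocity, reduce):
  pull out 2: (2/211) = -1  (since 211 mod 8 = 3)
  reciprocity: (67/211) -> -(211/67)
  reduce: (10/67)
  pull out 2: (2/67) = -1  (since 67 mod 8 = 3)
  reciprocity: (5/67) -> +(67/5)
  reduce: (2/5)
  pull out 2: (2/5) = -1  (since 5 mod 8 = 5)
  (1/5) = 1
Product of signs = 1
(134/211) = 1

1


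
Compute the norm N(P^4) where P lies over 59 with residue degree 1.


N(P^a) = p^(a*f)
= 59^(4*1)
= 59^4
= 12117361

12117361


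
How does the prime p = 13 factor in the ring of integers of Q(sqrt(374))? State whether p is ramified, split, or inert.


K = Q(sqrt(374)). Since d mod 4 = 2, disc(K) = 1496.
Check p | disc: 1496 mod 13 = 1.
p does not divide disc. Compute Legendre symbol (d/p):
10^((13-1)/2) mod 13 = 1
(d/p) = 1, so p splits: (p) = P*P' with e=1, f=1, g=2.
Therefore p is split.

split


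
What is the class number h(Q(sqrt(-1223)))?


K = Q(sqrt(-1223)). d mod 4 = 1, so D = disc(K) = d = -1223
h(K) equals the number of primitive reduced positive-definite forms (a, b, c) = a*x^2 + b*x*y + c*y^2 with b^2 - 4ac = D,
where reduced means |b| <= a <= c, with b >= 0 whenever |b| = a or a = c, and primitive means gcd(a, b, c) = 1.
Reduced forces 3a^2 <= |D| = 1223, so 1 <= a <= 20; b must have the parity of D, and c = (b^2 - D)/(4a) must be an integer >= a.
Enumerate a = 1..20, b in [-a, a]:
  a=1: (1, 1, 306)  [1]
  a=2: (2, -1, 153), (2, 1, 153)  [2]
  a=3: (3, -1, 102), (3, 1, 102)  [2]
  a=4: (4, -3, 77), (4, 3, 77)  [2]
  a=5: none
  a=6: (6, -5, 52), (6, -1, 51), (6, 1, 51), (6, 5, 52)  [4]
  a=7: (7, -3, 44), (7, 3, 44)  [2]
  a=8: (8, -5, 39), (8, 5, 39)  [2]
  a=9: (9, -1, 34), (9, 1, 34)  [2]
  a=10: none
  a=11: (11, -3, 28), (11, 3, 28)  [2]
  a=12: (12, -11, 28), (12, -5, 26), (12, 5, 26), (12, 11, 28)  [4]
  a=13: (13, -5, 24), (13, 5, 24)  [2]
  a=14: (14, -11, 24), (14, -3, 22), (14, 3, 22), (14, 11, 24)  [4]
  a=15: none
  a=16: (16, -11, 21), (16, 11, 21)  [2]
  a=17: (17, -1, 18), (17, 1, 18)  [2]
  a=18: (18, -17, 21), (18, 17, 21)  [2]
  a=19..20: none
Total reduced forms: 1 + 2 + 2 + 2 + 4 + 2 + 2 + 2 + 2 + 4 + 2 + 4 + 2 + 2 + 2 = 35
h = 35

35


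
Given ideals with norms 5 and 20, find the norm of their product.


N(IJ) = N(I) * N(J)
= 5 * 20
= 100

100


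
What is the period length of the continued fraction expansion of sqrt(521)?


Run the CF algorithm for sqrt(521).
a_0 = floor(sqrt(521)) = 22; set m_0=0, q_0=1.
Recurrence: m' = q*a - m,  q' = (d - m'^2)/q,  a' = floor((a_0 + m')/q').
  step 1: m=22, q=37, a=1
  step 2: m=15, q=8, a=4
  step 3: m=17, q=29, a=1
  step 4: m=12, q=13, a=2
  step 5: m=14, q=25, a=1
  step 6: m=11, q=16, a=2
  step 7: m=21, q=5, a=8
  step 8: m=19, q=32, a=1
  step 9: m=13, q=11, a=3
  step 10: m=20, q=11, a=3
  step 11: m=13, q=32, a=1
  step 12: m=19, q=5, a=8
  step 13: m=21, q=16, a=2
  step 14: m=11, q=25, a=1
  step 15: m=14, q=13, a=2
  step 16: m=12, q=29, a=1
  step 17: m=17, q=8, a=4
  step 18: m=15, q=37, a=1
  step 19: m=22, q=1, a=44
a_19 = 2*a_0 = 44, so the period closes here.
sqrt(521) = [22; 1, 4, 1, 2, 1, 2, 8, 1, 3, 3, 1, 8, 2, 1, 2, 1, 4, 1, 44]
Period length = 19

19


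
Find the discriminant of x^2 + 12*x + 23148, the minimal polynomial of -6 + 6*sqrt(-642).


The element -6 + 6*sqrt(-642) has minimal polynomial:
x^2 + 12*x + 23148
Discriminant = (12)^2 - 4*(23148)
= 144 - 92592
= -92448

-92448


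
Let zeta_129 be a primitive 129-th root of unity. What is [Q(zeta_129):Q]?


The degree equals Euler's totient phi(129).
129 = 3 * 43
phi(129) = 84

84


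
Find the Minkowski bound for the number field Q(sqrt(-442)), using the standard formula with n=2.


d = -442, d mod 4 = 2, so disc(K) = 4d = -1768; |disc(K)| = 1768
Imaginary quadratic field, so n = 2, s = r2 = 1, r1 = 0
M = (n!/n^n) * (4/pi)^s * sqrt(|disc(K)|) = (2!/2^2) * (4/pi)^1 * sqrt(1768)
= 0.5 * 1.273240 * 42.047592
= 26.7683

26.7683


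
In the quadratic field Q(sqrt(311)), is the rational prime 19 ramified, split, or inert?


K = Q(sqrt(311)). Since d mod 4 = 3, disc(K) = 1244.
Check p | disc: 1244 mod 19 = 9.
p does not divide disc. Compute Legendre symbol (d/p):
7^((19-1)/2) mod 19 = 1
(d/p) = 1, so p splits: (p) = P*P' with e=1, f=1, g=2.
Therefore p is split.

split


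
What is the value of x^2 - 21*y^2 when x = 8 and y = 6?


x^2 - d*y^2
= 8^2 - 21*6^2
= 64 - 756
= -692

-692


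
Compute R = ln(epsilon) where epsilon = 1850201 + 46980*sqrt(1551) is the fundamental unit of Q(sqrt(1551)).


epsilon = 1850201 + 46980*sqrt(1551)
= 3.7004e+06
R = ln(3.7004e+06)
= 15.1240

15.1240


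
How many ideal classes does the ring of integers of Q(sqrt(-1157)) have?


K = Q(sqrt(-1157)). d mod 4 = 3, so D = disc(K) = 4d = -4628
h(K) equals the number of primitive reduced positive-definite forms (a, b, c) = a*x^2 + b*x*y + c*y^2 with b^2 - 4ac = D,
where reduced means |b| <= a <= c, with b >= 0 whenever |b| = a or a = c, and primitive means gcd(a, b, c) = 1.
Reduced forces 3a^2 <= |D| = 4628, so 1 <= a <= 39; b must have the parity of D, and c = (b^2 - D)/(4a) must be an integer >= a.
Enumerate a = 1..39, b in [-a, a]:
  a=1: (1, 0, 1157)  [1]
  a=2: (2, 2, 579)  [1]
  a=3: (3, -2, 386), (3, 2, 386)  [2]
  a=4..5: none
  a=6: (6, -2, 193), (6, 2, 193)  [2]
  a=7..8: none
  a=9: (9, -4, 129), (9, 4, 129)  [2]
  a=10: none
  a=11: (11, -6, 106), (11, 6, 106)  [2]
  a=12: none
  a=13: (13, 0, 89)  [1]
  a=14..16: none
  a=17: (17, -8, 69), (17, 8, 69)  [2]
  a=18: (18, -14, 67), (18, 14, 67)  [2]
  a=19..21: none
  a=22: (22, -6, 53), (22, 6, 53)  [2]
  a=23: (23, -8, 51), (23, 8, 51)  [2]
  a=24..25: none
  a=26: (26, 26, 51)  [1]
  a=27: (27, -4, 43), (27, 4, 43)  [2]
  a=28..32: none
  a=33: (33, -28, 41), (33, -16, 37), (33, 16, 37), (33, 28, 41)  [4]
  a=34: (34, -26, 39), (34, 26, 39)  [2]
  a=35..39: none
Total reduced forms: 1 + 1 + 2 + 2 + 2 + 2 + 1 + 2 + 2 + 2 + 2 + 1 + 2 + 4 + 2 = 28
h = 28

28
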